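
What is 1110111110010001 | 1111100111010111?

OR: 1 when either bit is 1
  1110111110010001
| 1111100111010111
------------------
  1111111111010111
Decimal: 61329 | 63959 = 65495



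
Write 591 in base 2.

Using repeated division by 2:
591 ÷ 2 = 295 remainder 1
295 ÷ 2 = 147 remainder 1
147 ÷ 2 = 73 remainder 1
73 ÷ 2 = 36 remainder 1
36 ÷ 2 = 18 remainder 0
18 ÷ 2 = 9 remainder 0
9 ÷ 2 = 4 remainder 1
4 ÷ 2 = 2 remainder 0
2 ÷ 2 = 1 remainder 0
1 ÷ 2 = 0 remainder 1
Reading remainders bottom to top: 1001001111



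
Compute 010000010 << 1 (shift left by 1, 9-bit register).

Original: 010000010 (decimal 130)
Shift left by 1 position
Append 1 zero on the right
Result: 100000100 (decimal 260)
Equivalent: 130 << 1 = 130 × 2^1 = 260



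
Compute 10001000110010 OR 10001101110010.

OR: 1 when either bit is 1
  10001000110010
| 10001101110010
----------------
  10001101110010
Decimal: 8754 | 9074 = 9074



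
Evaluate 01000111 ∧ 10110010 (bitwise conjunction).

AND: 1 only when both bits are 1
  01000111
& 10110010
----------
  00000010
Decimal: 71 & 178 = 2



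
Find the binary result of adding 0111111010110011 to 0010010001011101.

Add column by column from the right: bit + bit + carry-in; write the sum mod 2, carry 1 when the sum is 2 or 3.
carry:  1111100111111110
        0111111010110011
+       0010010001011101
------------------------
       01010001100010000
(the carry out of the leftmost column, 0, becomes the leading bit)
Decimal check:
  0111111010110011 = 16384 + 8192 + 4096 + 2048 + 1024 + 512 + 128 + 32 + 16 + 2 + 1 = 32435
  0010010001011101 = 8192 + 1024 + 64 + 16 + 8 + 4 + 1 = 9309
  32435 + 9309 = 41744, and 01010001100010000 = 32768 + 8192 + 512 + 256 + 16 = 41744 ✓



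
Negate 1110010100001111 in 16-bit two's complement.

Original (sign bit 1, negative): 1110010100001111
Step 1 - Invert all bits: 0001101011110000
Step 2 - Add 1: 0001101011110001
Verification: 1110010100001111 + 0001101011110001 = 10000000000000000; discarding the end carry (carry out of the top bit) leaves the 16-bit value 0000000000000000, as required for x + (-x)



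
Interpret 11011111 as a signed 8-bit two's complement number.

Binary: 11011111
Sign bit: 1 (negative)
Invert: 00100000
Add 1:  00100001
Magnitude: 00100001 = 32 + 1 = 33
Value: -33



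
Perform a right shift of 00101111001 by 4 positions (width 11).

Original: 00101111001 (decimal 377)
Shift right by 4 positions
Drop the 4 low bits; fill with zeros on the left
Result: 00000010111 (decimal 23)
Equivalent: 377 >> 4 = 377 ÷ 2^4 = 23



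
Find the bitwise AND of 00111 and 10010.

AND: 1 only when both bits are 1
  00111
& 10010
-------
  00010
Decimal: 7 & 18 = 2



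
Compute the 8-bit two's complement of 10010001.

Original (sign bit 1, negative): 10010001
Step 1 - Invert all bits: 01101110
Step 2 - Add 1: 01101111
Verification: 10010001 + 01101111 = 100000000; discarding the end carry (carry out of the top bit) leaves the 8-bit value 00000000, as required for x + (-x)



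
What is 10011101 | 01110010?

OR: 1 when either bit is 1
  10011101
| 01110010
----------
  11111111
Decimal: 157 | 114 = 255



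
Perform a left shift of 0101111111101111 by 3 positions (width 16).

Original: 0101111111101111 (decimal 24559)
Shift left by 3 positions
Append 3 zeros on the right and drop the 3 high bits that overflow the 16-bit width
Result: 1111111101111000 (decimal 65400)
Equivalent: 24559 << 3 = 24559 × 2^3 = 196472, truncated to 16 bits = 65400



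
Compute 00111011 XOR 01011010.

XOR: 1 when bits differ
  00111011
^ 01011010
----------
  01100001
Decimal: 59 ^ 90 = 97



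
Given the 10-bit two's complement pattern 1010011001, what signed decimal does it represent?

Binary: 1010011001
Sign bit: 1 (negative)
Invert: 0101100110
Add 1:  0101100111
Magnitude: 0101100111 = 256 + 64 + 32 + 4 + 2 + 1 = 359
Value: -359



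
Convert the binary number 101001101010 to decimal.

Sum of powers of 2 for each 1-bit:
2^1 + 2^3 + 2^5 + 2^6 + 2^9 + 2^11
= 2 + 8 + 32 + 64 + 512 + 2048
= 2666



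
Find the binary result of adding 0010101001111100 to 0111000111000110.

Add column by column from the right: bit + bit + carry-in; write the sum mod 2, carry 1 when the sum is 2 or 3.
carry:  1100011111111000
        0010101001111100
+       0111000111000110
------------------------
       01001110001000010
(the carry out of the leftmost column, 0, becomes the leading bit)
Decimal check:
  0010101001111100 = 8192 + 2048 + 512 + 64 + 32 + 16 + 8 + 4 = 10876
  0111000111000110 = 16384 + 8192 + 4096 + 256 + 128 + 64 + 4 + 2 = 29126
  10876 + 29126 = 40002, and 01001110001000010 = 32768 + 4096 + 2048 + 1024 + 64 + 2 = 40002 ✓



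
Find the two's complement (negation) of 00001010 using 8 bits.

Original: 00001010
Step 1 - Invert all bits: 11110101
Step 2 - Add 1: 11110110
Verification: 00001010 + 11110110 = 100000000; discarding the end carry (carry out of the top bit) leaves the 8-bit value 00000000, as required for x + (-x)



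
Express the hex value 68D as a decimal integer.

Expand by place value (powers of 16):
Digit values: D = 13
68D = 6 × 16^2 + 8 × 16^1 + 13 × 16^0
= 6 × 256 + 8 × 16 + 13 × 1
= 1536 + 128 + 13
= 1677



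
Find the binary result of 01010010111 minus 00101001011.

Method 1 - Direct subtraction (column by column from the right: bit − bit − borrow-in; if negative, add 2 and borrow 1 from the next column):
borrow: 01010010000
        01010010111
-       00101001011
-------------------
        00101001100

Method 2 - Add two's complement:
Two's complement of 00101001011: invert → 11010110100, add 1 → 11010110101
  01010010111
+ 11010110101
-------------
 100101001100  (end carry out of the top bit = 1)
Discarding the end carry: 00101001100
Decimal check:
  01010010111 = 512 + 128 + 16 + 4 + 2 + 1 = 663
  00101001011 = 256 + 64 + 8 + 2 + 1 = 331
  663 - 331 = 332, and 00101001100 = 256 + 64 + 8 + 4 = 332 ✓



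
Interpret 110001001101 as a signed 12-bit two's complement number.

Binary: 110001001101
Sign bit: 1 (negative)
Invert: 001110110010
Add 1:  001110110011
Magnitude: 001110110011 = 512 + 256 + 128 + 32 + 16 + 2 + 1 = 947
Value: -947



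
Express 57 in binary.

Using repeated division by 2:
57 ÷ 2 = 28 remainder 1
28 ÷ 2 = 14 remainder 0
14 ÷ 2 = 7 remainder 0
7 ÷ 2 = 3 remainder 1
3 ÷ 2 = 1 remainder 1
1 ÷ 2 = 0 remainder 1
Reading remainders bottom to top: 111001



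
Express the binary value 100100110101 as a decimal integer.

Sum of powers of 2 for each 1-bit:
2^0 + 2^2 + 2^4 + 2^5 + 2^8 + 2^11
= 1 + 4 + 16 + 32 + 256 + 2048
= 2357



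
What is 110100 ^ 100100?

XOR: 1 when bits differ
  110100
^ 100100
--------
  010000
Decimal: 52 ^ 36 = 16



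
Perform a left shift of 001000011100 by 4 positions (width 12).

Original: 001000011100 (decimal 540)
Shift left by 4 positions
Append 4 zeros on the right and drop the 4 high bits that overflow the 12-bit width
Result: 000111000000 (decimal 448)
Equivalent: 540 << 4 = 540 × 2^4 = 8640, truncated to 12 bits = 448



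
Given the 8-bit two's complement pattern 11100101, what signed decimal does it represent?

Binary: 11100101
Sign bit: 1 (negative)
Invert: 00011010
Add 1:  00011011
Magnitude: 00011011 = 16 + 8 + 2 + 1 = 27
Value: -27



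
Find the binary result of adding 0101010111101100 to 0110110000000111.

Add column by column from the right: bit + bit + carry-in; write the sum mod 2, carry 1 when the sum is 2 or 3.
carry:  1111100000011000
        0101010111101100
+       0110110000000111
------------------------
       01100000111110011
(the carry out of the leftmost column, 0, becomes the leading bit)
Decimal check:
  0101010111101100 = 16384 + 4096 + 1024 + 256 + 128 + 64 + 32 + 8 + 4 = 21996
  0110110000000111 = 16384 + 8192 + 2048 + 1024 + 4 + 2 + 1 = 27655
  21996 + 27655 = 49651, and 01100000111110011 = 32768 + 16384 + 256 + 128 + 64 + 32 + 16 + 2 + 1 = 49651 ✓



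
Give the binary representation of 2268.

Using repeated division by 2:
2268 ÷ 2 = 1134 remainder 0
1134 ÷ 2 = 567 remainder 0
567 ÷ 2 = 283 remainder 1
283 ÷ 2 = 141 remainder 1
141 ÷ 2 = 70 remainder 1
70 ÷ 2 = 35 remainder 0
35 ÷ 2 = 17 remainder 1
17 ÷ 2 = 8 remainder 1
8 ÷ 2 = 4 remainder 0
4 ÷ 2 = 2 remainder 0
2 ÷ 2 = 1 remainder 0
1 ÷ 2 = 0 remainder 1
Reading remainders bottom to top: 100011011100



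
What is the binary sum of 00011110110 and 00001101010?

Add column by column from the right: bit + bit + carry-in; write the sum mod 2, carry 1 when the sum is 2 or 3.
carry:  00111111100
        00011110110
+       00001101010
-------------------
       000101100000
(the carry out of the leftmost column, 0, becomes the leading bit)
Decimal check:
  00011110110 = 128 + 64 + 32 + 16 + 4 + 2 = 246
  00001101010 = 64 + 32 + 8 + 2 = 106
  246 + 106 = 352, and 000101100000 = 256 + 64 + 32 = 352 ✓



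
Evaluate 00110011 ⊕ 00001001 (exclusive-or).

XOR: 1 when bits differ
  00110011
^ 00001001
----------
  00111010
Decimal: 51 ^ 9 = 58



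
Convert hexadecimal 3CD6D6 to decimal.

Expand by place value (powers of 16):
Digit values: C = 12, D = 13
3CD6D6 = 3 × 16^5 + 12 × 16^4 + 13 × 16^3 + 6 × 16^2 + 13 × 16^1 + 6 × 16^0
= 3 × 1048576 + 12 × 65536 + 13 × 4096 + 6 × 256 + 13 × 16 + 6 × 1
= 3145728 + 786432 + 53248 + 1536 + 208 + 6
= 3987158



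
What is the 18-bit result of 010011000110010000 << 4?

Original: 010011000110010000 (decimal 78224)
Shift left by 4 positions
Append 4 zeros on the right and drop the 4 high bits that overflow the 18-bit width
Result: 110001100100000000 (decimal 203008)
Equivalent: 78224 << 4 = 78224 × 2^4 = 1251584, truncated to 18 bits = 203008



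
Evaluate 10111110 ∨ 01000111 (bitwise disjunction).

OR: 1 when either bit is 1
  10111110
| 01000111
----------
  11111111
Decimal: 190 | 71 = 255



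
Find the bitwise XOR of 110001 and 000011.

XOR: 1 when bits differ
  110001
^ 000011
--------
  110010
Decimal: 49 ^ 3 = 50



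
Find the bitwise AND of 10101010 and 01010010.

AND: 1 only when both bits are 1
  10101010
& 01010010
----------
  00000010
Decimal: 170 & 82 = 2



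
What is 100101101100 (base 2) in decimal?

Sum of powers of 2 for each 1-bit:
2^2 + 2^3 + 2^5 + 2^6 + 2^8 + 2^11
= 4 + 8 + 32 + 64 + 256 + 2048
= 2412



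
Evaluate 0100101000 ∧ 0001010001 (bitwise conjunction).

AND: 1 only when both bits are 1
  0100101000
& 0001010001
------------
  0000000000
Decimal: 296 & 81 = 0



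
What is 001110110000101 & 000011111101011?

AND: 1 only when both bits are 1
  001110110000101
& 000011111101011
-----------------
  000010110000001
Decimal: 7557 & 2027 = 1409



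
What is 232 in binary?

Using repeated division by 2:
232 ÷ 2 = 116 remainder 0
116 ÷ 2 = 58 remainder 0
58 ÷ 2 = 29 remainder 0
29 ÷ 2 = 14 remainder 1
14 ÷ 2 = 7 remainder 0
7 ÷ 2 = 3 remainder 1
3 ÷ 2 = 1 remainder 1
1 ÷ 2 = 0 remainder 1
Reading remainders bottom to top: 11101000



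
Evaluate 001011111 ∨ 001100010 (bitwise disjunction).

OR: 1 when either bit is 1
  001011111
| 001100010
-----------
  001111111
Decimal: 95 | 98 = 127



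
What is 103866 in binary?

Using repeated division by 2:
103866 ÷ 2 = 51933 remainder 0
51933 ÷ 2 = 25966 remainder 1
25966 ÷ 2 = 12983 remainder 0
12983 ÷ 2 = 6491 remainder 1
6491 ÷ 2 = 3245 remainder 1
3245 ÷ 2 = 1622 remainder 1
1622 ÷ 2 = 811 remainder 0
811 ÷ 2 = 405 remainder 1
405 ÷ 2 = 202 remainder 1
202 ÷ 2 = 101 remainder 0
101 ÷ 2 = 50 remainder 1
50 ÷ 2 = 25 remainder 0
25 ÷ 2 = 12 remainder 1
12 ÷ 2 = 6 remainder 0
6 ÷ 2 = 3 remainder 0
3 ÷ 2 = 1 remainder 1
1 ÷ 2 = 0 remainder 1
Reading remainders bottom to top: 11001010110111010



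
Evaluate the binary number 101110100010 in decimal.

Sum of powers of 2 for each 1-bit:
2^1 + 2^5 + 2^7 + 2^8 + 2^9 + 2^11
= 2 + 32 + 128 + 256 + 512 + 2048
= 2978



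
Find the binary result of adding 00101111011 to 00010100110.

Add column by column from the right: bit + bit + carry-in; write the sum mod 2, carry 1 when the sum is 2 or 3.
carry:  01111111100
        00101111011
+       00010100110
-------------------
       001000100001
(the carry out of the leftmost column, 0, becomes the leading bit)
Decimal check:
  00101111011 = 256 + 64 + 32 + 16 + 8 + 2 + 1 = 379
  00010100110 = 128 + 32 + 4 + 2 = 166
  379 + 166 = 545, and 001000100001 = 512 + 32 + 1 = 545 ✓



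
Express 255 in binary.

Using repeated division by 2:
255 ÷ 2 = 127 remainder 1
127 ÷ 2 = 63 remainder 1
63 ÷ 2 = 31 remainder 1
31 ÷ 2 = 15 remainder 1
15 ÷ 2 = 7 remainder 1
7 ÷ 2 = 3 remainder 1
3 ÷ 2 = 1 remainder 1
1 ÷ 2 = 0 remainder 1
Reading remainders bottom to top: 11111111



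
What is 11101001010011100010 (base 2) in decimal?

Sum of powers of 2 for each 1-bit:
2^1 + 2^5 + 2^6 + 2^7 + 2^10 + 2^12 + 2^15 + 2^17 + 2^18 + 2^19
= 2 + 32 + 64 + 128 + 1024 + 4096 + 32768 + 131072 + 262144 + 524288
= 955618



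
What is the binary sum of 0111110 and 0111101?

Add column by column from the right: bit + bit + carry-in; write the sum mod 2, carry 1 when the sum is 2 or 3.
carry:  1111000
        0111110
+       0111101
---------------
       01111011
(the carry out of the leftmost column, 0, becomes the leading bit)
Decimal check:
  0111110 = 32 + 16 + 8 + 4 + 2 = 62
  0111101 = 32 + 16 + 8 + 4 + 1 = 61
  62 + 61 = 123, and 01111011 = 64 + 32 + 16 + 8 + 2 + 1 = 123 ✓



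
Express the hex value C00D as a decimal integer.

Expand by place value (powers of 16):
Digit values: C = 12, D = 13
C00D = 12 × 16^3 + 0 × 16^2 + 0 × 16^1 + 13 × 16^0
= 12 × 4096 + 0 × 256 + 0 × 16 + 13 × 1
= 49152 + 0 + 0 + 13
= 49165



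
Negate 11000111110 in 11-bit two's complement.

Original (sign bit 1, negative): 11000111110
Step 1 - Invert all bits: 00111000001
Step 2 - Add 1: 00111000010
Verification: 11000111110 + 00111000010 = 100000000000; discarding the end carry (carry out of the top bit) leaves the 11-bit value 00000000000, as required for x + (-x)



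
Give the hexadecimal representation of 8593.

Using repeated division by 16 (digits 10–15 are A–F):
8593 ÷ 16 = 537 remainder 1
537 ÷ 16 = 33 remainder 9
33 ÷ 16 = 2 remainder 1
2 ÷ 16 = 0 remainder 2
Reading remainders bottom to top: 2191



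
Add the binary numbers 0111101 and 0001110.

Add column by column from the right: bit + bit + carry-in; write the sum mod 2, carry 1 when the sum is 2 or 3.
carry:  1111000
        0111101
+       0001110
---------------
       01001011
(the carry out of the leftmost column, 0, becomes the leading bit)
Decimal check:
  0111101 = 32 + 16 + 8 + 4 + 1 = 61
  0001110 = 8 + 4 + 2 = 14
  61 + 14 = 75, and 01001011 = 64 + 8 + 2 + 1 = 75 ✓



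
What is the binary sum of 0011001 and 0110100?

Add column by column from the right: bit + bit + carry-in; write the sum mod 2, carry 1 when the sum is 2 or 3.
carry:  1100000
        0011001
+       0110100
---------------
       01001101
(the carry out of the leftmost column, 0, becomes the leading bit)
Decimal check:
  0011001 = 16 + 8 + 1 = 25
  0110100 = 32 + 16 + 4 = 52
  25 + 52 = 77, and 01001101 = 64 + 8 + 4 + 1 = 77 ✓



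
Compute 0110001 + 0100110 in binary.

Add column by column from the right: bit + bit + carry-in; write the sum mod 2, carry 1 when the sum is 2 or 3.
carry:  1000000
        0110001
+       0100110
---------------
       01010111
(the carry out of the leftmost column, 0, becomes the leading bit)
Decimal check:
  0110001 = 32 + 16 + 1 = 49
  0100110 = 32 + 4 + 2 = 38
  49 + 38 = 87, and 01010111 = 64 + 16 + 4 + 2 + 1 = 87 ✓



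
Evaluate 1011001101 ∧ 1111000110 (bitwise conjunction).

AND: 1 only when both bits are 1
  1011001101
& 1111000110
------------
  1011000100
Decimal: 717 & 966 = 708



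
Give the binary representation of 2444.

Using repeated division by 2:
2444 ÷ 2 = 1222 remainder 0
1222 ÷ 2 = 611 remainder 0
611 ÷ 2 = 305 remainder 1
305 ÷ 2 = 152 remainder 1
152 ÷ 2 = 76 remainder 0
76 ÷ 2 = 38 remainder 0
38 ÷ 2 = 19 remainder 0
19 ÷ 2 = 9 remainder 1
9 ÷ 2 = 4 remainder 1
4 ÷ 2 = 2 remainder 0
2 ÷ 2 = 1 remainder 0
1 ÷ 2 = 0 remainder 1
Reading remainders bottom to top: 100110001100



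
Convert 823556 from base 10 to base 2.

Using repeated division by 2:
823556 ÷ 2 = 411778 remainder 0
411778 ÷ 2 = 205889 remainder 0
205889 ÷ 2 = 102944 remainder 1
102944 ÷ 2 = 51472 remainder 0
51472 ÷ 2 = 25736 remainder 0
25736 ÷ 2 = 12868 remainder 0
12868 ÷ 2 = 6434 remainder 0
6434 ÷ 2 = 3217 remainder 0
3217 ÷ 2 = 1608 remainder 1
1608 ÷ 2 = 804 remainder 0
804 ÷ 2 = 402 remainder 0
402 ÷ 2 = 201 remainder 0
201 ÷ 2 = 100 remainder 1
100 ÷ 2 = 50 remainder 0
50 ÷ 2 = 25 remainder 0
25 ÷ 2 = 12 remainder 1
12 ÷ 2 = 6 remainder 0
6 ÷ 2 = 3 remainder 0
3 ÷ 2 = 1 remainder 1
1 ÷ 2 = 0 remainder 1
Reading remainders bottom to top: 11001001000100000100



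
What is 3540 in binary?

Using repeated division by 2:
3540 ÷ 2 = 1770 remainder 0
1770 ÷ 2 = 885 remainder 0
885 ÷ 2 = 442 remainder 1
442 ÷ 2 = 221 remainder 0
221 ÷ 2 = 110 remainder 1
110 ÷ 2 = 55 remainder 0
55 ÷ 2 = 27 remainder 1
27 ÷ 2 = 13 remainder 1
13 ÷ 2 = 6 remainder 1
6 ÷ 2 = 3 remainder 0
3 ÷ 2 = 1 remainder 1
1 ÷ 2 = 0 remainder 1
Reading remainders bottom to top: 110111010100



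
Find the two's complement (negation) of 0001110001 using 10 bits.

Original: 0001110001
Step 1 - Invert all bits: 1110001110
Step 2 - Add 1: 1110001111
Verification: 0001110001 + 1110001111 = 10000000000; discarding the end carry (carry out of the top bit) leaves the 10-bit value 0000000000, as required for x + (-x)



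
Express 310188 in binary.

Using repeated division by 2:
310188 ÷ 2 = 155094 remainder 0
155094 ÷ 2 = 77547 remainder 0
77547 ÷ 2 = 38773 remainder 1
38773 ÷ 2 = 19386 remainder 1
19386 ÷ 2 = 9693 remainder 0
9693 ÷ 2 = 4846 remainder 1
4846 ÷ 2 = 2423 remainder 0
2423 ÷ 2 = 1211 remainder 1
1211 ÷ 2 = 605 remainder 1
605 ÷ 2 = 302 remainder 1
302 ÷ 2 = 151 remainder 0
151 ÷ 2 = 75 remainder 1
75 ÷ 2 = 37 remainder 1
37 ÷ 2 = 18 remainder 1
18 ÷ 2 = 9 remainder 0
9 ÷ 2 = 4 remainder 1
4 ÷ 2 = 2 remainder 0
2 ÷ 2 = 1 remainder 0
1 ÷ 2 = 0 remainder 1
Reading remainders bottom to top: 1001011101110101100



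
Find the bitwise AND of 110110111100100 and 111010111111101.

AND: 1 only when both bits are 1
  110110111100100
& 111010111111101
-----------------
  110010111100100
Decimal: 28132 & 30205 = 26084



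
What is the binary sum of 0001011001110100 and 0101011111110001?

Add column by column from the right: bit + bit + carry-in; write the sum mod 2, carry 1 when the sum is 2 or 3.
carry:  0010111111100000
        0001011001110100
+       0101011111110001
------------------------
       00110111001100101
(the carry out of the leftmost column, 0, becomes the leading bit)
Decimal check:
  0001011001110100 = 4096 + 1024 + 512 + 64 + 32 + 16 + 4 = 5748
  0101011111110001 = 16384 + 4096 + 1024 + 512 + 256 + 128 + 64 + 32 + 16 + 1 = 22513
  5748 + 22513 = 28261, and 00110111001100101 = 16384 + 8192 + 2048 + 1024 + 512 + 64 + 32 + 4 + 1 = 28261 ✓



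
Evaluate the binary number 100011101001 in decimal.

Sum of powers of 2 for each 1-bit:
2^0 + 2^3 + 2^5 + 2^6 + 2^7 + 2^11
= 1 + 8 + 32 + 64 + 128 + 2048
= 2281



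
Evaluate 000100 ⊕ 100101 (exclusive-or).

XOR: 1 when bits differ
  000100
^ 100101
--------
  100001
Decimal: 4 ^ 37 = 33



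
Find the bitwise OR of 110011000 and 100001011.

OR: 1 when either bit is 1
  110011000
| 100001011
-----------
  110011011
Decimal: 408 | 267 = 411



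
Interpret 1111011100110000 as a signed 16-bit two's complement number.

Binary: 1111011100110000
Sign bit: 1 (negative)
Invert: 0000100011001111
Add 1:  0000100011010000
Magnitude: 0000100011010000 = 2048 + 128 + 64 + 16 = 2256
Value: -2256



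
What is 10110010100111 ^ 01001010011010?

XOR: 1 when bits differ
  10110010100111
^ 01001010011010
----------------
  11111000111101
Decimal: 11431 ^ 4762 = 15933



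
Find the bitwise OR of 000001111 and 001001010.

OR: 1 when either bit is 1
  000001111
| 001001010
-----------
  001001111
Decimal: 15 | 74 = 79



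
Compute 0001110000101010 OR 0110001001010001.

OR: 1 when either bit is 1
  0001110000101010
| 0110001001010001
------------------
  0111111001111011
Decimal: 7210 | 25169 = 32379



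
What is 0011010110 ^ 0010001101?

XOR: 1 when bits differ
  0011010110
^ 0010001101
------------
  0001011011
Decimal: 214 ^ 141 = 91



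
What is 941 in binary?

Using repeated division by 2:
941 ÷ 2 = 470 remainder 1
470 ÷ 2 = 235 remainder 0
235 ÷ 2 = 117 remainder 1
117 ÷ 2 = 58 remainder 1
58 ÷ 2 = 29 remainder 0
29 ÷ 2 = 14 remainder 1
14 ÷ 2 = 7 remainder 0
7 ÷ 2 = 3 remainder 1
3 ÷ 2 = 1 remainder 1
1 ÷ 2 = 0 remainder 1
Reading remainders bottom to top: 1110101101



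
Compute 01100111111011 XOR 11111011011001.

XOR: 1 when bits differ
  01100111111011
^ 11111011011001
----------------
  10011100100010
Decimal: 6651 ^ 16089 = 10018



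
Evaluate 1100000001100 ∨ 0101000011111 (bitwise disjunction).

OR: 1 when either bit is 1
  1100000001100
| 0101000011111
---------------
  1101000011111
Decimal: 6156 | 2591 = 6687



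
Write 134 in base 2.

Using repeated division by 2:
134 ÷ 2 = 67 remainder 0
67 ÷ 2 = 33 remainder 1
33 ÷ 2 = 16 remainder 1
16 ÷ 2 = 8 remainder 0
8 ÷ 2 = 4 remainder 0
4 ÷ 2 = 2 remainder 0
2 ÷ 2 = 1 remainder 0
1 ÷ 2 = 0 remainder 1
Reading remainders bottom to top: 10000110



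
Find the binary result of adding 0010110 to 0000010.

Add column by column from the right: bit + bit + carry-in; write the sum mod 2, carry 1 when the sum is 2 or 3.
carry:  0001100
        0010110
+       0000010
---------------
       00011000
(the carry out of the leftmost column, 0, becomes the leading bit)
Decimal check:
  0010110 = 16 + 4 + 2 = 22
  0000010 = 2
  22 + 2 = 24, and 00011000 = 16 + 8 = 24 ✓



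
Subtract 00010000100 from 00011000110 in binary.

Method 1 - Direct subtraction (column by column from the right: bit − bit − borrow-in; if negative, add 2 and borrow 1 from the next column):
borrow: 00000000000
        00011000110
-       00010000100
-------------------
        00001000010

Method 2 - Add two's complement:
Two's complement of 00010000100: invert → 11101111011, add 1 → 11101111100
  00011000110
+ 11101111100
-------------
 100001000010  (end carry out of the top bit = 1)
Discarding the end carry: 00001000010
Decimal check:
  00011000110 = 128 + 64 + 4 + 2 = 198
  00010000100 = 128 + 4 = 132
  198 - 132 = 66, and 00001000010 = 64 + 2 = 66 ✓



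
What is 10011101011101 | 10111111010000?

OR: 1 when either bit is 1
  10011101011101
| 10111111010000
----------------
  10111111011101
Decimal: 10077 | 12240 = 12253



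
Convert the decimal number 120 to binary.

Using repeated division by 2:
120 ÷ 2 = 60 remainder 0
60 ÷ 2 = 30 remainder 0
30 ÷ 2 = 15 remainder 0
15 ÷ 2 = 7 remainder 1
7 ÷ 2 = 3 remainder 1
3 ÷ 2 = 1 remainder 1
1 ÷ 2 = 0 remainder 1
Reading remainders bottom to top: 1111000



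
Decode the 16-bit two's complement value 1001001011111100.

Binary: 1001001011111100
Sign bit: 1 (negative)
Invert: 0110110100000011
Add 1:  0110110100000100
Magnitude: 0110110100000100 = 16384 + 8192 + 2048 + 1024 + 256 + 4 = 27908
Value: -27908



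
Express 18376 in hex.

Using repeated division by 16 (digits 10–15 are A–F):
18376 ÷ 16 = 1148 remainder 8
1148 ÷ 16 = 71 remainder 12 (C)
71 ÷ 16 = 4 remainder 7
4 ÷ 16 = 0 remainder 4
Reading remainders bottom to top: 47C8



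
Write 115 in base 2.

Using repeated division by 2:
115 ÷ 2 = 57 remainder 1
57 ÷ 2 = 28 remainder 1
28 ÷ 2 = 14 remainder 0
14 ÷ 2 = 7 remainder 0
7 ÷ 2 = 3 remainder 1
3 ÷ 2 = 1 remainder 1
1 ÷ 2 = 0 remainder 1
Reading remainders bottom to top: 1110011



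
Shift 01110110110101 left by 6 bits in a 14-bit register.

Original: 01110110110101 (decimal 7605)
Shift left by 6 positions
Append 6 zeros on the right and drop the 6 high bits that overflow the 14-bit width
Result: 10110101000000 (decimal 11584)
Equivalent: 7605 << 6 = 7605 × 2^6 = 486720, truncated to 14 bits = 11584



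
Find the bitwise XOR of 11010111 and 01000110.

XOR: 1 when bits differ
  11010111
^ 01000110
----------
  10010001
Decimal: 215 ^ 70 = 145



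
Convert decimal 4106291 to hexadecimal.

Using repeated division by 16 (digits 10–15 are A–F):
4106291 ÷ 16 = 256643 remainder 3
256643 ÷ 16 = 16040 remainder 3
16040 ÷ 16 = 1002 remainder 8
1002 ÷ 16 = 62 remainder 10 (A)
62 ÷ 16 = 3 remainder 14 (E)
3 ÷ 16 = 0 remainder 3
Reading remainders bottom to top: 3EA833



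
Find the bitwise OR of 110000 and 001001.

OR: 1 when either bit is 1
  110000
| 001001
--------
  111001
Decimal: 48 | 9 = 57



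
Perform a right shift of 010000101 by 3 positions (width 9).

Original: 010000101 (decimal 133)
Shift right by 3 positions
Drop the 3 low bits; fill with zeros on the left
Result: 000010000 (decimal 16)
Equivalent: 133 >> 3 = 133 ÷ 2^3 = 16



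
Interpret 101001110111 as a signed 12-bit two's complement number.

Binary: 101001110111
Sign bit: 1 (negative)
Invert: 010110001000
Add 1:  010110001001
Magnitude: 010110001001 = 1024 + 256 + 128 + 8 + 1 = 1417
Value: -1417



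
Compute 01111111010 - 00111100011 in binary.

Method 1 - Direct subtraction (column by column from the right: bit − bit − borrow-in; if negative, add 2 and borrow 1 from the next column):
borrow: 00000001110
        01111111010
-       00111100011
-------------------
        01000010111

Method 2 - Add two's complement:
Two's complement of 00111100011: invert → 11000011100, add 1 → 11000011101
  01111111010
+ 11000011101
-------------
 101000010111  (end carry out of the top bit = 1)
Discarding the end carry: 01000010111
Decimal check:
  01111111010 = 512 + 256 + 128 + 64 + 32 + 16 + 8 + 2 = 1018
  00111100011 = 256 + 128 + 64 + 32 + 2 + 1 = 483
  1018 - 483 = 535, and 01000010111 = 512 + 16 + 4 + 2 + 1 = 535 ✓



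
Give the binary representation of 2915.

Using repeated division by 2:
2915 ÷ 2 = 1457 remainder 1
1457 ÷ 2 = 728 remainder 1
728 ÷ 2 = 364 remainder 0
364 ÷ 2 = 182 remainder 0
182 ÷ 2 = 91 remainder 0
91 ÷ 2 = 45 remainder 1
45 ÷ 2 = 22 remainder 1
22 ÷ 2 = 11 remainder 0
11 ÷ 2 = 5 remainder 1
5 ÷ 2 = 2 remainder 1
2 ÷ 2 = 1 remainder 0
1 ÷ 2 = 0 remainder 1
Reading remainders bottom to top: 101101100011



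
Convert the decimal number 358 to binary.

Using repeated division by 2:
358 ÷ 2 = 179 remainder 0
179 ÷ 2 = 89 remainder 1
89 ÷ 2 = 44 remainder 1
44 ÷ 2 = 22 remainder 0
22 ÷ 2 = 11 remainder 0
11 ÷ 2 = 5 remainder 1
5 ÷ 2 = 2 remainder 1
2 ÷ 2 = 1 remainder 0
1 ÷ 2 = 0 remainder 1
Reading remainders bottom to top: 101100110



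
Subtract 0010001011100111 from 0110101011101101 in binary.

Method 1 - Direct subtraction (column by column from the right: bit − bit − borrow-in; if negative, add 2 and borrow 1 from the next column):
borrow: 0000000000001100
        0110101011101101
-       0010001011100111
------------------------
        0100100000000110

Method 2 - Add two's complement:
Two's complement of 0010001011100111: invert → 1101110100011000, add 1 → 1101110100011001
  0110101011101101
+ 1101110100011001
------------------
 10100100000000110  (end carry out of the top bit = 1)
Discarding the end carry: 0100100000000110
Decimal check:
  0110101011101101 = 16384 + 8192 + 2048 + 512 + 128 + 64 + 32 + 8 + 4 + 1 = 27373
  0010001011100111 = 8192 + 512 + 128 + 64 + 32 + 4 + 2 + 1 = 8935
  27373 - 8935 = 18438, and 0100100000000110 = 16384 + 2048 + 4 + 2 = 18438 ✓



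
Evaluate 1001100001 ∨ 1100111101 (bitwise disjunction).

OR: 1 when either bit is 1
  1001100001
| 1100111101
------------
  1101111101
Decimal: 609 | 829 = 893



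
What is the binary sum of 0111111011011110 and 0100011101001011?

Add column by column from the right: bit + bit + carry-in; write the sum mod 2, carry 1 when the sum is 2 or 3.
carry:  1111111110111100
        0111111011011110
+       0100011101001011
------------------------
       01100011000101001
(the carry out of the leftmost column, 0, becomes the leading bit)
Decimal check:
  0111111011011110 = 16384 + 8192 + 4096 + 2048 + 1024 + 512 + 128 + 64 + 16 + 8 + 4 + 2 = 32478
  0100011101001011 = 16384 + 1024 + 512 + 256 + 64 + 8 + 2 + 1 = 18251
  32478 + 18251 = 50729, and 01100011000101001 = 32768 + 16384 + 1024 + 512 + 32 + 8 + 1 = 50729 ✓



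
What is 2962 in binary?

Using repeated division by 2:
2962 ÷ 2 = 1481 remainder 0
1481 ÷ 2 = 740 remainder 1
740 ÷ 2 = 370 remainder 0
370 ÷ 2 = 185 remainder 0
185 ÷ 2 = 92 remainder 1
92 ÷ 2 = 46 remainder 0
46 ÷ 2 = 23 remainder 0
23 ÷ 2 = 11 remainder 1
11 ÷ 2 = 5 remainder 1
5 ÷ 2 = 2 remainder 1
2 ÷ 2 = 1 remainder 0
1 ÷ 2 = 0 remainder 1
Reading remainders bottom to top: 101110010010



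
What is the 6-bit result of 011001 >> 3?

Original: 011001 (decimal 25)
Shift right by 3 positions
Drop the 3 low bits; fill with zeros on the left
Result: 000011 (decimal 3)
Equivalent: 25 >> 3 = 25 ÷ 2^3 = 3



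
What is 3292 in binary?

Using repeated division by 2:
3292 ÷ 2 = 1646 remainder 0
1646 ÷ 2 = 823 remainder 0
823 ÷ 2 = 411 remainder 1
411 ÷ 2 = 205 remainder 1
205 ÷ 2 = 102 remainder 1
102 ÷ 2 = 51 remainder 0
51 ÷ 2 = 25 remainder 1
25 ÷ 2 = 12 remainder 1
12 ÷ 2 = 6 remainder 0
6 ÷ 2 = 3 remainder 0
3 ÷ 2 = 1 remainder 1
1 ÷ 2 = 0 remainder 1
Reading remainders bottom to top: 110011011100



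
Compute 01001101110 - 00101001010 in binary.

Method 1 - Direct subtraction (column by column from the right: bit − bit − borrow-in; if negative, add 2 and borrow 1 from the next column):
borrow: 01000000000
        01001101110
-       00101001010
-------------------
        00100100100

Method 2 - Add two's complement:
Two's complement of 00101001010: invert → 11010110101, add 1 → 11010110110
  01001101110
+ 11010110110
-------------
 100100100100  (end carry out of the top bit = 1)
Discarding the end carry: 00100100100
Decimal check:
  01001101110 = 512 + 64 + 32 + 8 + 4 + 2 = 622
  00101001010 = 256 + 64 + 8 + 2 = 330
  622 - 330 = 292, and 00100100100 = 256 + 32 + 4 = 292 ✓



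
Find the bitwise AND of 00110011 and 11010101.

AND: 1 only when both bits are 1
  00110011
& 11010101
----------
  00010001
Decimal: 51 & 213 = 17



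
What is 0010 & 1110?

AND: 1 only when both bits are 1
  0010
& 1110
------
  0010
Decimal: 2 & 14 = 2



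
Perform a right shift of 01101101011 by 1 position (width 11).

Original: 01101101011 (decimal 875)
Shift right by 1 position
Drop the 1 low bit; fill with zero on the left
Result: 00110110101 (decimal 437)
Equivalent: 875 >> 1 = 875 ÷ 2^1 = 437



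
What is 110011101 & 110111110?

AND: 1 only when both bits are 1
  110011101
& 110111110
-----------
  110011100
Decimal: 413 & 446 = 412



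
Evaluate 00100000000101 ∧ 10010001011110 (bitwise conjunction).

AND: 1 only when both bits are 1
  00100000000101
& 10010001011110
----------------
  00000000000100
Decimal: 2053 & 9310 = 4



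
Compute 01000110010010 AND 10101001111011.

AND: 1 only when both bits are 1
  01000110010010
& 10101001111011
----------------
  00000000010010
Decimal: 4498 & 10875 = 18



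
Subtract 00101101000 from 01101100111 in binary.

Method 1 - Direct subtraction (column by column from the right: bit − bit − borrow-in; if negative, add 2 and borrow 1 from the next column):
borrow: 01111110000
        01101100111
-       00101101000
-------------------
        00111111111

Method 2 - Add two's complement:
Two's complement of 00101101000: invert → 11010010111, add 1 → 11010011000
  01101100111
+ 11010011000
-------------
 100111111111  (end carry out of the top bit = 1)
Discarding the end carry: 00111111111
Decimal check:
  01101100111 = 512 + 256 + 64 + 32 + 4 + 2 + 1 = 871
  00101101000 = 256 + 64 + 32 + 8 = 360
  871 - 360 = 511, and 00111111111 = 256 + 128 + 64 + 32 + 16 + 8 + 4 + 2 + 1 = 511 ✓



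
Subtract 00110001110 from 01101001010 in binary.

Method 1 - Direct subtraction (column by column from the right: bit − bit − borrow-in; if negative, add 2 and borrow 1 from the next column):
borrow: 01101111000
        01101001010
-       00110001110
-------------------
        00110111100

Method 2 - Add two's complement:
Two's complement of 00110001110: invert → 11001110001, add 1 → 11001110010
  01101001010
+ 11001110010
-------------
 100110111100  (end carry out of the top bit = 1)
Discarding the end carry: 00110111100
Decimal check:
  01101001010 = 512 + 256 + 64 + 8 + 2 = 842
  00110001110 = 256 + 128 + 8 + 4 + 2 = 398
  842 - 398 = 444, and 00110111100 = 256 + 128 + 32 + 16 + 8 + 4 = 444 ✓



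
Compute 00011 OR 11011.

OR: 1 when either bit is 1
  00011
| 11011
-------
  11011
Decimal: 3 | 27 = 27



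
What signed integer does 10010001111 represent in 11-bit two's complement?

Binary: 10010001111
Sign bit: 1 (negative)
Invert: 01101110000
Add 1:  01101110001
Magnitude: 01101110001 = 512 + 256 + 64 + 32 + 16 + 1 = 881
Value: -881



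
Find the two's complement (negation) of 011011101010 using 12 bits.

Original: 011011101010
Step 1 - Invert all bits: 100100010101
Step 2 - Add 1: 100100010110
Verification: 011011101010 + 100100010110 = 1000000000000; discarding the end carry (carry out of the top bit) leaves the 12-bit value 000000000000, as required for x + (-x)



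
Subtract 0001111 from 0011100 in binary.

Method 1 - Direct subtraction (column by column from the right: bit − bit − borrow-in; if negative, add 2 and borrow 1 from the next column):
borrow: 0011110
        0011100
-       0001111
---------------
        0001101

Method 2 - Add two's complement:
Two's complement of 0001111: invert → 1110000, add 1 → 1110001
  0011100
+ 1110001
---------
 10001101  (end carry out of the top bit = 1)
Discarding the end carry: 0001101
Decimal check:
  0011100 = 16 + 8 + 4 = 28
  0001111 = 8 + 4 + 2 + 1 = 15
  28 - 15 = 13, and 0001101 = 8 + 4 + 1 = 13 ✓



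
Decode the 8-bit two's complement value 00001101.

Binary: 00001101
Sign bit: 0 (non-negative)
Read directly as an unsigned value:
00001101 = 8 + 4 + 1 = 13
Value: 13



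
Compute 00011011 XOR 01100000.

XOR: 1 when bits differ
  00011011
^ 01100000
----------
  01111011
Decimal: 27 ^ 96 = 123



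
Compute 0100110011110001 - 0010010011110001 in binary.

Method 1 - Direct subtraction (column by column from the right: bit − bit − borrow-in; if negative, add 2 and borrow 1 from the next column):
borrow: 0100000000000000
        0100110011110001
-       0010010011110001
------------------------
        0010100000000000

Method 2 - Add two's complement:
Two's complement of 0010010011110001: invert → 1101101100001110, add 1 → 1101101100001111
  0100110011110001
+ 1101101100001111
------------------
 10010100000000000  (end carry out of the top bit = 1)
Discarding the end carry: 0010100000000000
Decimal check:
  0100110011110001 = 16384 + 2048 + 1024 + 128 + 64 + 32 + 16 + 1 = 19697
  0010010011110001 = 8192 + 1024 + 128 + 64 + 32 + 16 + 1 = 9457
  19697 - 9457 = 10240, and 0010100000000000 = 8192 + 2048 = 10240 ✓



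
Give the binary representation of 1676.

Using repeated division by 2:
1676 ÷ 2 = 838 remainder 0
838 ÷ 2 = 419 remainder 0
419 ÷ 2 = 209 remainder 1
209 ÷ 2 = 104 remainder 1
104 ÷ 2 = 52 remainder 0
52 ÷ 2 = 26 remainder 0
26 ÷ 2 = 13 remainder 0
13 ÷ 2 = 6 remainder 1
6 ÷ 2 = 3 remainder 0
3 ÷ 2 = 1 remainder 1
1 ÷ 2 = 0 remainder 1
Reading remainders bottom to top: 11010001100



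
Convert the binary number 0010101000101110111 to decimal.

Sum of powers of 2 for each 1-bit:
2^0 + 2^1 + 2^2 + 2^4 + 2^5 + 2^6 + 2^8 + 2^12 + 2^14 + 2^16
= 1 + 2 + 4 + 16 + 32 + 64 + 256 + 4096 + 16384 + 65536
= 86391



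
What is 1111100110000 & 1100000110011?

AND: 1 only when both bits are 1
  1111100110000
& 1100000110011
---------------
  1100000110000
Decimal: 7984 & 6195 = 6192



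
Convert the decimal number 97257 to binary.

Using repeated division by 2:
97257 ÷ 2 = 48628 remainder 1
48628 ÷ 2 = 24314 remainder 0
24314 ÷ 2 = 12157 remainder 0
12157 ÷ 2 = 6078 remainder 1
6078 ÷ 2 = 3039 remainder 0
3039 ÷ 2 = 1519 remainder 1
1519 ÷ 2 = 759 remainder 1
759 ÷ 2 = 379 remainder 1
379 ÷ 2 = 189 remainder 1
189 ÷ 2 = 94 remainder 1
94 ÷ 2 = 47 remainder 0
47 ÷ 2 = 23 remainder 1
23 ÷ 2 = 11 remainder 1
11 ÷ 2 = 5 remainder 1
5 ÷ 2 = 2 remainder 1
2 ÷ 2 = 1 remainder 0
1 ÷ 2 = 0 remainder 1
Reading remainders bottom to top: 10111101111101001



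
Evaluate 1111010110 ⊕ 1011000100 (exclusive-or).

XOR: 1 when bits differ
  1111010110
^ 1011000100
------------
  0100010010
Decimal: 982 ^ 708 = 274



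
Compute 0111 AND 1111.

AND: 1 only when both bits are 1
  0111
& 1111
------
  0111
Decimal: 7 & 15 = 7



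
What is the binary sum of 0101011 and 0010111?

Add column by column from the right: bit + bit + carry-in; write the sum mod 2, carry 1 when the sum is 2 or 3.
carry:  1111110
        0101011
+       0010111
---------------
       01000010
(the carry out of the leftmost column, 0, becomes the leading bit)
Decimal check:
  0101011 = 32 + 8 + 2 + 1 = 43
  0010111 = 16 + 4 + 2 + 1 = 23
  43 + 23 = 66, and 01000010 = 64 + 2 = 66 ✓



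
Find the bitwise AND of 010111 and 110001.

AND: 1 only when both bits are 1
  010111
& 110001
--------
  010001
Decimal: 23 & 49 = 17



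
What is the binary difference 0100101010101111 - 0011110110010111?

Method 1 - Direct subtraction (column by column from the right: bit − bit − borrow-in; if negative, add 2 and borrow 1 from the next column):
borrow: 0111101000100000
        0100101010101111
-       0011110110010111
------------------------
        0000110100011000

Method 2 - Add two's complement:
Two's complement of 0011110110010111: invert → 1100001001101000, add 1 → 1100001001101001
  0100101010101111
+ 1100001001101001
------------------
 10000110100011000  (end carry out of the top bit = 1)
Discarding the end carry: 0000110100011000
Decimal check:
  0100101010101111 = 16384 + 2048 + 512 + 128 + 32 + 8 + 4 + 2 + 1 = 19119
  0011110110010111 = 8192 + 4096 + 2048 + 1024 + 256 + 128 + 16 + 4 + 2 + 1 = 15767
  19119 - 15767 = 3352, and 0000110100011000 = 2048 + 1024 + 256 + 16 + 8 = 3352 ✓



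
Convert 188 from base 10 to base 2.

Using repeated division by 2:
188 ÷ 2 = 94 remainder 0
94 ÷ 2 = 47 remainder 0
47 ÷ 2 = 23 remainder 1
23 ÷ 2 = 11 remainder 1
11 ÷ 2 = 5 remainder 1
5 ÷ 2 = 2 remainder 1
2 ÷ 2 = 1 remainder 0
1 ÷ 2 = 0 remainder 1
Reading remainders bottom to top: 10111100



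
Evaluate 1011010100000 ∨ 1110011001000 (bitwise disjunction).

OR: 1 when either bit is 1
  1011010100000
| 1110011001000
---------------
  1111011101000
Decimal: 5792 | 7368 = 7912



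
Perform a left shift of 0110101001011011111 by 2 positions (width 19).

Original: 0110101001011011111 (decimal 217823)
Shift left by 2 positions
Append 2 zeros on the right and drop the 2 high bits that overflow the 19-bit width
Result: 1010100101101111100 (decimal 347004)
Equivalent: 217823 << 2 = 217823 × 2^2 = 871292, truncated to 19 bits = 347004



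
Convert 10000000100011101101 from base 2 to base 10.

Sum of powers of 2 for each 1-bit:
2^0 + 2^2 + 2^3 + 2^5 + 2^6 + 2^7 + 2^11 + 2^19
= 1 + 4 + 8 + 32 + 64 + 128 + 2048 + 524288
= 526573



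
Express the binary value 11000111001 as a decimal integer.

Sum of powers of 2 for each 1-bit:
2^0 + 2^3 + 2^4 + 2^5 + 2^9 + 2^10
= 1 + 8 + 16 + 32 + 512 + 1024
= 1593



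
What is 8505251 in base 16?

Using repeated division by 16 (digits 10–15 are A–F):
8505251 ÷ 16 = 531578 remainder 3
531578 ÷ 16 = 33223 remainder 10 (A)
33223 ÷ 16 = 2076 remainder 7
2076 ÷ 16 = 129 remainder 12 (C)
129 ÷ 16 = 8 remainder 1
8 ÷ 16 = 0 remainder 8
Reading remainders bottom to top: 81C7A3

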